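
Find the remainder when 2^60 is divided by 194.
22

Repeated squaring. Binary of 60 = 111100.
2^1 ≡ 2 (mod 194); 2^2 ≡ 4 (mod 194); 2^4 ≡ 16 (mod 194); 2^8 ≡ 62 (mod 194); 2^16 ≡ 158 (mod 194); 2^32 ≡ 132 (mod 194)
2^60 = 2^4 × 2^8 × 2^16 × 2^32 ≡ 22 (mod 194)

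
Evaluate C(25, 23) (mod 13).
1

Using Lucas' theorem:
Write n=25 and k=23 in base 13:
n in base 13: [1, 12]
k in base 13: [1, 10]
C(25,23) mod 13 = ∏ C(n_i, k_i) mod 13
Digit binomials (mod 13): C(1,1) = 1; C(12,10) = 66 ≡ 1
Product: 1 × 1 = 1 ≡ 1 (mod 13)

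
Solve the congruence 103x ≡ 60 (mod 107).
x ≡ 92 (mod 107)

gcd(103, 107) = 1, which divides 60, so solutions exist.
Find 103^(-1) mod 107 by the extended Euclidean algorithm:
107 = 1 × 103 + 4  ⟹  4 = (1)·107 + (-1)·103
103 = 25 × 4 + 3  ⟹  3 = (-25)·107 + (26)·103
4 = 1 × 3 + 1  ⟹  1 = (26)·107 + (-27)·103
So (-27)·103 ≡ 1 (mod 107), i.e. 103^(-1) ≡ -27 ≡ 80 (mod 107).
x ≡ 80 × 60 = 4800 ≡ 92 (mod 107).
Check: 103 × 92 = 9476 ≡ 60 (mod 107).
Unique solution: x ≡ 92 (mod 107)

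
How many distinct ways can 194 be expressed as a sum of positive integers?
2366022741845

p(n) counts ways to write n as a sum of positive integers (order ignored).
Euler's pentagonal recurrence: p(k) = p(k-1) + p(k-2) - p(k-5) - p(k-7) + p(k-12) + p(k-15) - ... (offsets j(3j∓1)/2, signs ++--, p(0)=1, p(<0)=0).
DP table for k = 0..193: p(0)=1, p(1)=1, p(2)=2, p(3)=3, p(4)=5, p(5)=7, p(6)=11, p(7)=15, p(8)=22, p(9)=30, p(10)=42, p(11)=56, p(12)=77, p(13)=101, p(14)=135, p(15)=176, p(16)=231, p(17)=297, p(18)=385, p(19)=490, p(20)=627, p(21)=792, p(22)=1002, p(23)=1255, p(24)=1575, p(25)=1958, p(26)=2436, p(27)=3010, p(28)=3718, p(29)=4565, p(30)=5604, p(31)=6842, p(32)=8349, p(33)=10143, p(34)=12310, p(35)=14883, p(36)=17977, p(37)=21637, p(38)=26015, p(39)=31185, p(40)=37338, p(41)=44583, p(42)=53174, p(43)=63261, p(44)=75175, p(45)=89134, p(46)=105558, p(47)=124754, p(48)=147273, p(49)=173525, p(50)=204226, p(51)=239943, p(52)=281589, p(53)=329931, p(54)=386155, p(55)=451276, p(56)=526823, p(57)=614154, p(58)=715220, p(59)=831820, p(60)=966467, p(61)=1121505, p(62)=1300156, p(63)=1505499, p(64)=1741630, p(65)=2012558, p(66)=2323520, p(67)=2679689, p(68)=3087735, p(69)=3554345, p(70)=4087968, p(71)=4697205, p(72)=5392783, p(73)=6185689, p(74)=7089500, p(75)=8118264, p(76)=9289091, p(77)=10619863, p(78)=12132164, p(79)=13848650, p(80)=15796476, p(81)=18004327, p(82)=20506255, p(83)=23338469, p(84)=26543660, p(85)=30167357, p(86)=34262962, p(87)=38887673, p(88)=44108109, p(89)=49995925, p(90)=56634173, p(91)=64112359, p(92)=72533807, p(93)=82010177, p(94)=92669720, p(95)=104651419, p(96)=118114304, p(97)=133230930, p(98)=150198136, p(99)=169229875, p(100)=190569292, p(101)=214481126, p(102)=241265379, p(103)=271248950, p(104)=304801365, p(105)=342325709, p(106)=384276336, p(107)=431149389, p(108)=483502844, p(109)=541946240, p(110)=607163746, p(111)=679903203, p(112)=761002156, p(113)=851376628, p(114)=952050665, p(115)=1064144451, p(116)=1188908248, p(117)=1327710076, p(118)=1482074143, p(119)=1653668665, p(120)=1844349560, p(121)=2056148051, p(122)=2291320912, p(123)=2552338241, p(124)=2841940500, p(125)=3163127352, p(126)=3519222692, p(127)=3913864295, p(128)=4351078600, p(129)=4835271870, p(130)=5371315400, p(131)=5964539504, p(132)=6620830889, p(133)=7346629512, p(134)=8149040695, p(135)=9035836076, p(136)=10015581680, p(137)=11097645016, p(138)=12292341831, p(139)=13610949895, p(140)=15065878135, p(141)=16670689208, p(142)=18440293320, p(143)=20390982757, p(144)=22540654445, p(145)=24908858009, p(146)=27517052599, p(147)=30388671978, p(148)=33549419497, p(149)=37027355200, p(150)=40853235313, p(151)=45060624582, p(152)=49686288421, p(153)=54770336324, p(154)=60356673280, p(155)=66493182097, p(156)=73232243759, p(157)=80630964769, p(158)=88751778802, p(159)=97662728555, p(160)=107438159466, p(161)=118159068427, p(162)=129913904637, p(163)=142798995930, p(164)=156919475295, p(165)=172389800255, p(166)=189334822579, p(167)=207890420102, p(168)=228204732751, p(169)=250438925115, p(170)=274768617130, p(171)=301384802048, p(172)=330495499613, p(173)=362326859895, p(174)=397125074750, p(175)=435157697830, p(176)=476715857290, p(177)=522115831195, p(178)=571701605655, p(179)=625846753120, p(180)=684957390936, p(181)=749474411781, p(182)=819876908323, p(183)=896684817527, p(184)=980462880430, p(185)=1071823774337, p(186)=1171432692373, p(187)=1280011042268, p(188)=1398341745571, p(189)=1527273599625, p(190)=1667727404093, p(191)=1820701100652, p(192)=1987276856363, p(193)=2168627105469.
Final step: p(194) = p(193) + p(192) - p(189) - p(187) + p(182) + p(179) - p(172) - p(168) + p(159) + p(154) - p(143) - p(137) + p(124) + p(117) - p(102) - p(94) + p(77) + p(68) - p(49) - p(39) + p(18) + p(7)
= 2168627105469 + 1987276856363 - 1527273599625 - 1280011042268 + 819876908323 + 625846753120 - 330495499613 - 228204732751 + 97662728555 + 60356673280 - 20390982757 - 11097645016 + 2841940500 + 1327710076 - 241265379 - 92669720 + 10619863 + 3087735 - 173525 - 31185 + 385 + 15
= 2366022741845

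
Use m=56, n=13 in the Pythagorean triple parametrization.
(2967, 1456, 3305)

Euclid's formula: a = m² - n², b = 2mn, c = m² + n²
m = 56, n = 13
a = 56² - 13² = 3136 - 169 = 2967
b = 2 × 56 × 13 = 1456
c = 56² + 13² = 3136 + 169 = 3305
Verification: 2967² + 1456² = 8803089 + 2119936 = 10923025 = 3305² ✓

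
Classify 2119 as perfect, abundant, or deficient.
deficient

Proper divisors of 2119: sum = 1 + 13 + 163 = 177
Since 177 < 2119, 2119 is deficient.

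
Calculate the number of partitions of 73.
6185689

p(n) counts ways to write n as a sum of positive integers (order ignored).
Euler's pentagonal recurrence: p(k) = p(k-1) + p(k-2) - p(k-5) - p(k-7) + p(k-12) + p(k-15) - ... (offsets j(3j∓1)/2, signs ++--, p(0)=1, p(<0)=0).
DP table for k = 0..72: p(0)=1, p(1)=1, p(2)=2, p(3)=3, p(4)=5, p(5)=7, p(6)=11, p(7)=15, p(8)=22, p(9)=30, p(10)=42, p(11)=56, p(12)=77, p(13)=101, p(14)=135, p(15)=176, p(16)=231, p(17)=297, p(18)=385, p(19)=490, p(20)=627, p(21)=792, p(22)=1002, p(23)=1255, p(24)=1575, p(25)=1958, p(26)=2436, p(27)=3010, p(28)=3718, p(29)=4565, p(30)=5604, p(31)=6842, p(32)=8349, p(33)=10143, p(34)=12310, p(35)=14883, p(36)=17977, p(37)=21637, p(38)=26015, p(39)=31185, p(40)=37338, p(41)=44583, p(42)=53174, p(43)=63261, p(44)=75175, p(45)=89134, p(46)=105558, p(47)=124754, p(48)=147273, p(49)=173525, p(50)=204226, p(51)=239943, p(52)=281589, p(53)=329931, p(54)=386155, p(55)=451276, p(56)=526823, p(57)=614154, p(58)=715220, p(59)=831820, p(60)=966467, p(61)=1121505, p(62)=1300156, p(63)=1505499, p(64)=1741630, p(65)=2012558, p(66)=2323520, p(67)=2679689, p(68)=3087735, p(69)=3554345, p(70)=4087968, p(71)=4697205, p(72)=5392783.
Final step: p(73) = p(72) + p(71) - p(68) - p(66) + p(61) + p(58) - p(51) - p(47) + p(38) + p(33) - p(22) - p(16) + p(3)
= 5392783 + 4697205 - 3087735 - 2323520 + 1121505 + 715220 - 239943 - 124754 + 26015 + 10143 - 1002 - 231 + 3
= 6185689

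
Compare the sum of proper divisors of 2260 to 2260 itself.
abundant

Proper divisors of 2260: sum = 1 + 2 + 4 + 5 + 10 + 20 + 113 + 226 + 452 + 565 + 1130 = 2528
Since 2528 > 2260, 2260 is abundant.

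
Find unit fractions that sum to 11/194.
1/18 + 1/873

Greedy algorithm:
11/194: ceiling(194/11) = 18, use 1/18
1/873: ceiling(873/1) = 873, use 1/873
Result: 11/194 = 1/18 + 1/873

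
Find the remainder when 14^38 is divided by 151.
99

Repeated squaring. Binary of 38 = 100110.
14^1 ≡ 14 (mod 151); 14^2 ≡ 45 (mod 151); 14^4 ≡ 62 (mod 151); 14^8 ≡ 69 (mod 151); 14^16 ≡ 80 (mod 151); 14^32 ≡ 58 (mod 151)
14^38 = 14^2 × 14^4 × 14^32 ≡ 99 (mod 151)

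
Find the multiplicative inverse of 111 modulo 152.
63

gcd(111, 152) = 1, so the inverse exists.
Extended Euclidean algorithm on (152, 111):
152 = 1 × 111 + 41  ⟹  41 = (1)·152 + (-1)·111
111 = 2 × 41 + 29  ⟹  29 = (-2)·152 + (3)·111
41 = 1 × 29 + 12  ⟹  12 = (3)·152 + (-4)·111
29 = 2 × 12 + 5  ⟹  5 = (-8)·152 + (11)·111
12 = 2 × 5 + 2  ⟹  2 = (19)·152 + (-26)·111
5 = 2 × 2 + 1  ⟹  1 = (-46)·152 + (63)·111
So (63)·111 ≡ 1 (mod 152), i.e. 111^(-1) ≡ 63 (mod 152).
Check: 111 × 63 = 6993 ≡ 1 (mod 152)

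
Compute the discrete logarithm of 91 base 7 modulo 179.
61

Baby-step giant-step with step n = ⌈√179⌉ = 14.
Baby steps 7^j mod 179 (j:value) for j=0..13: 0:1, 1:7, 2:49, 3:164, 4:74, 5:160, 6:46, 7:143, 8:106, 9:26, 10:3, 11:21, 12:147, 13:134.
Giant-step multiplier: 7^(-14) ≡ 7^(178-14) = 7^164 ≡ 25 (mod 179).
Giant steps γ_i = 91·25^i mod 179: γ_0=91, γ_1=127, γ_2=132, γ_3=78, γ_4=160 (in table at j=5).
x = i·n + j = 4·14 + 5 = 61.
Check: 7^61 ≡ 91 (mod 179).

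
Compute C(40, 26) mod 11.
6

Using Lucas' theorem:
Write n=40 and k=26 in base 11:
n in base 11: [3, 7]
k in base 11: [2, 4]
C(40,26) mod 11 = ∏ C(n_i, k_i) mod 11
Digit binomials (mod 11): C(3,2) = 3; C(7,4) = 35 ≡ 2
Product: 3 × 2 = 6 ≡ 6 (mod 11)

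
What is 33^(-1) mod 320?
97

gcd(33, 320) = 1, so the inverse exists.
Extended Euclidean algorithm on (320, 33):
320 = 9 × 33 + 23  ⟹  23 = (1)·320 + (-9)·33
33 = 1 × 23 + 10  ⟹  10 = (-1)·320 + (10)·33
23 = 2 × 10 + 3  ⟹  3 = (3)·320 + (-29)·33
10 = 3 × 3 + 1  ⟹  1 = (-10)·320 + (97)·33
So (97)·33 ≡ 1 (mod 320), i.e. 33^(-1) ≡ 97 (mod 320).
Check: 33 × 97 = 3201 ≡ 1 (mod 320)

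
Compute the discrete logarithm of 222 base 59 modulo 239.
233

Baby-step giant-step with step n = ⌈√239⌉ = 16.
Baby steps 59^j mod 239 (j:value) for j=0..15: 0:1, 1:59, 2:135, 3:78, 4:61, 5:14, 6:109, 7:217, 8:136, 9:137, 10:196, 11:92, 12:170, 13:231, 14:6, 15:115.
Giant-step multiplier: 59^(-16) ≡ 59^(238-16) = 59^222 ≡ 18 (mod 239).
Giant steps γ_i = 222·18^i mod 239: γ_0=222, γ_1=172, γ_2=228, γ_3=41, γ_4=21, γ_5=139, γ_6=112, γ_7=104, γ_8=199, γ_9=236, γ_10=185, γ_11=223, γ_12=190, γ_13=74, γ_14=137 (in table at j=9).
x = i·n + j = 14·16 + 9 = 233.
Check: 59^233 ≡ 222 (mod 239).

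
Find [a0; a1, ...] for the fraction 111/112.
[0; 1, 111]

Euclidean algorithm steps:
111 = 0 × 112 + 111
112 = 1 × 111 + 1
111 = 111 × 1 + 0
Continued fraction: [0; 1, 111]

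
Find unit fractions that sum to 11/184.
1/17 + 1/1043 + 1/3262504

Greedy algorithm:
11/184: ceiling(184/11) = 17, use 1/17
3/3128: ceiling(3128/3) = 1043, use 1/1043
1/3262504: ceiling(3262504/1) = 3262504, use 1/3262504
Result: 11/184 = 1/17 + 1/1043 + 1/3262504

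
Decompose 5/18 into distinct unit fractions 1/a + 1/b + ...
1/4 + 1/36

Greedy algorithm:
5/18: ceiling(18/5) = 4, use 1/4
1/36: ceiling(36/1) = 36, use 1/36
Result: 5/18 = 1/4 + 1/36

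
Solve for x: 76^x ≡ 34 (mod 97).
15

Baby-step giant-step with step n = ⌈√97⌉ = 10.
Baby steps 76^j mod 97 (j:value) for j=0..9: 0:1, 1:76, 2:53, 3:51, 4:93, 5:84, 6:79, 7:87, 8:16, 9:52.
Giant-step multiplier: 76^(-10) ≡ 76^(96-10) = 76^86 ≡ 31 (mod 97).
Giant steps γ_i = 34·31^i mod 97: γ_0=34, γ_1=84 (in table at j=5).
x = i·n + j = 1·10 + 5 = 15.
Check: 76^15 ≡ 34 (mod 97).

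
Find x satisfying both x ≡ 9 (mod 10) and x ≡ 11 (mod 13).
89

Using Chinese Remainder Theorem:
M = 10 × 13 = 130
M1 = 13, M2 = 10
y1 = 13^(-1) mod 10 = 7
y2 = 10^(-1) mod 13 = 4
x = (9×13×7 + 11×10×4) mod 130 = 89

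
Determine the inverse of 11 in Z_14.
9

gcd(11, 14) = 1, so the inverse exists.
Extended Euclidean algorithm on (14, 11):
14 = 1 × 11 + 3  ⟹  3 = (1)·14 + (-1)·11
11 = 3 × 3 + 2  ⟹  2 = (-3)·14 + (4)·11
3 = 1 × 2 + 1  ⟹  1 = (4)·14 + (-5)·11
So (-5)·11 ≡ 1 (mod 14), i.e. 11^(-1) ≡ -5 ≡ 9 (mod 14).
Check: 11 × 9 = 99 ≡ 1 (mod 14)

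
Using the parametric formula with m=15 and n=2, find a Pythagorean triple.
(221, 60, 229)

Euclid's formula: a = m² - n², b = 2mn, c = m² + n²
m = 15, n = 2
a = 15² - 2² = 225 - 4 = 221
b = 2 × 15 × 2 = 60
c = 15² + 2² = 225 + 4 = 229
Verification: 221² + 60² = 48841 + 3600 = 52441 = 229² ✓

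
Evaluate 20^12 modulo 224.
64

Repeated squaring. Binary of 12 = 1100.
20^1 ≡ 20 (mod 224); 20^2 ≡ 176 (mod 224); 20^4 ≡ 64 (mod 224); 20^8 ≡ 64 (mod 224)
20^12 = 20^4 × 20^8 ≡ 64 (mod 224)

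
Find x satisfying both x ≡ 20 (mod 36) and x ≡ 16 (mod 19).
92

Using Chinese Remainder Theorem:
M = 36 × 19 = 684
M1 = 19, M2 = 36
y1 = 19^(-1) mod 36 = 19
y2 = 36^(-1) mod 19 = 9
x = (20×19×19 + 16×36×9) mod 684 = 92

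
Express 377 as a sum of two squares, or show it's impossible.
4² + 19² (a=4, b=19)

Factorization: 377 = 13 × 29
By Fermat: n is sum of two squares iff every prime p ≡ 3 (mod 4) appears to even power.
All primes ≡ 3 (mod 4) appear to even power.
Search a = 0, 1, 2, … for 377 - a² a perfect square: first hit at a = 4: 377 - 16 = 361 = 19².
377 = 4² + 19² = 16 + 361 ✓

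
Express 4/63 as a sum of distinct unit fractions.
1/16 + 1/1008

Greedy algorithm:
4/63: ceiling(63/4) = 16, use 1/16
1/1008: ceiling(1008/1) = 1008, use 1/1008
Result: 4/63 = 1/16 + 1/1008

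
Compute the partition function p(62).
1300156

p(n) counts ways to write n as a sum of positive integers (order ignored).
Euler's pentagonal recurrence: p(k) = p(k-1) + p(k-2) - p(k-5) - p(k-7) + p(k-12) + p(k-15) - ... (offsets j(3j∓1)/2, signs ++--, p(0)=1, p(<0)=0).
DP table for k = 0..61: p(0)=1, p(1)=1, p(2)=2, p(3)=3, p(4)=5, p(5)=7, p(6)=11, p(7)=15, p(8)=22, p(9)=30, p(10)=42, p(11)=56, p(12)=77, p(13)=101, p(14)=135, p(15)=176, p(16)=231, p(17)=297, p(18)=385, p(19)=490, p(20)=627, p(21)=792, p(22)=1002, p(23)=1255, p(24)=1575, p(25)=1958, p(26)=2436, p(27)=3010, p(28)=3718, p(29)=4565, p(30)=5604, p(31)=6842, p(32)=8349, p(33)=10143, p(34)=12310, p(35)=14883, p(36)=17977, p(37)=21637, p(38)=26015, p(39)=31185, p(40)=37338, p(41)=44583, p(42)=53174, p(43)=63261, p(44)=75175, p(45)=89134, p(46)=105558, p(47)=124754, p(48)=147273, p(49)=173525, p(50)=204226, p(51)=239943, p(52)=281589, p(53)=329931, p(54)=386155, p(55)=451276, p(56)=526823, p(57)=614154, p(58)=715220, p(59)=831820, p(60)=966467, p(61)=1121505.
Final step: p(62) = p(61) + p(60) - p(57) - p(55) + p(50) + p(47) - p(40) - p(36) + p(27) + p(22) - p(11) - p(5)
= 1121505 + 966467 - 614154 - 451276 + 204226 + 124754 - 37338 - 17977 + 3010 + 1002 - 56 - 7
= 1300156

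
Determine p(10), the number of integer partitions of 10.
42

p(n) counts ways to write n as a sum of positive integers (order ignored).
Examples: 10; 9 + 1; 8 + 2; 8 + 1 + 1; 7 + 3; ... (42 total)
p(10) = 42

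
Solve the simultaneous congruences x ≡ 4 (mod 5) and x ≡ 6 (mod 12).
54

Using Chinese Remainder Theorem:
M = 5 × 12 = 60
M1 = 12, M2 = 5
y1 = 12^(-1) mod 5 = 3
y2 = 5^(-1) mod 12 = 5
x = (4×12×3 + 6×5×5) mod 60 = 54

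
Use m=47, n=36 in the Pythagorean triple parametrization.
(913, 3384, 3505)

Euclid's formula: a = m² - n², b = 2mn, c = m² + n²
m = 47, n = 36
a = 47² - 36² = 2209 - 1296 = 913
b = 2 × 47 × 36 = 3384
c = 47² + 36² = 2209 + 1296 = 3505
Verification: 913² + 3384² = 833569 + 11451456 = 12285025 = 3505² ✓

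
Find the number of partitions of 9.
30

p(n) counts ways to write n as a sum of positive integers (order ignored).
Examples: 9; 8 + 1; 7 + 2; 7 + 1 + 1; 6 + 3; ... (30 total)
p(9) = 30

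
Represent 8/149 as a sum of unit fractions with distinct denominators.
1/19 + 1/944 + 1/2672464

Greedy algorithm:
8/149: ceiling(149/8) = 19, use 1/19
3/2831: ceiling(2831/3) = 944, use 1/944
1/2672464: ceiling(2672464/1) = 2672464, use 1/2672464
Result: 8/149 = 1/19 + 1/944 + 1/2672464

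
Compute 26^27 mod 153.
134

Repeated squaring. Binary of 27 = 11011.
26^1 ≡ 26 (mod 153); 26^2 ≡ 64 (mod 153); 26^4 ≡ 118 (mod 153); 26^8 ≡ 1 (mod 153); 26^16 ≡ 1 (mod 153)
26^27 = 26^1 × 26^2 × 26^8 × 26^16 ≡ 134 (mod 153)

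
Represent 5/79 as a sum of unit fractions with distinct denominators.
1/16 + 1/1264

Greedy algorithm:
5/79: ceiling(79/5) = 16, use 1/16
1/1264: ceiling(1264/1) = 1264, use 1/1264
Result: 5/79 = 1/16 + 1/1264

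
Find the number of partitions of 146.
27517052599

p(n) counts ways to write n as a sum of positive integers (order ignored).
Euler's pentagonal recurrence: p(k) = p(k-1) + p(k-2) - p(k-5) - p(k-7) + p(k-12) + p(k-15) - ... (offsets j(3j∓1)/2, signs ++--, p(0)=1, p(<0)=0).
DP table for k = 0..145: p(0)=1, p(1)=1, p(2)=2, p(3)=3, p(4)=5, p(5)=7, p(6)=11, p(7)=15, p(8)=22, p(9)=30, p(10)=42, p(11)=56, p(12)=77, p(13)=101, p(14)=135, p(15)=176, p(16)=231, p(17)=297, p(18)=385, p(19)=490, p(20)=627, p(21)=792, p(22)=1002, p(23)=1255, p(24)=1575, p(25)=1958, p(26)=2436, p(27)=3010, p(28)=3718, p(29)=4565, p(30)=5604, p(31)=6842, p(32)=8349, p(33)=10143, p(34)=12310, p(35)=14883, p(36)=17977, p(37)=21637, p(38)=26015, p(39)=31185, p(40)=37338, p(41)=44583, p(42)=53174, p(43)=63261, p(44)=75175, p(45)=89134, p(46)=105558, p(47)=124754, p(48)=147273, p(49)=173525, p(50)=204226, p(51)=239943, p(52)=281589, p(53)=329931, p(54)=386155, p(55)=451276, p(56)=526823, p(57)=614154, p(58)=715220, p(59)=831820, p(60)=966467, p(61)=1121505, p(62)=1300156, p(63)=1505499, p(64)=1741630, p(65)=2012558, p(66)=2323520, p(67)=2679689, p(68)=3087735, p(69)=3554345, p(70)=4087968, p(71)=4697205, p(72)=5392783, p(73)=6185689, p(74)=7089500, p(75)=8118264, p(76)=9289091, p(77)=10619863, p(78)=12132164, p(79)=13848650, p(80)=15796476, p(81)=18004327, p(82)=20506255, p(83)=23338469, p(84)=26543660, p(85)=30167357, p(86)=34262962, p(87)=38887673, p(88)=44108109, p(89)=49995925, p(90)=56634173, p(91)=64112359, p(92)=72533807, p(93)=82010177, p(94)=92669720, p(95)=104651419, p(96)=118114304, p(97)=133230930, p(98)=150198136, p(99)=169229875, p(100)=190569292, p(101)=214481126, p(102)=241265379, p(103)=271248950, p(104)=304801365, p(105)=342325709, p(106)=384276336, p(107)=431149389, p(108)=483502844, p(109)=541946240, p(110)=607163746, p(111)=679903203, p(112)=761002156, p(113)=851376628, p(114)=952050665, p(115)=1064144451, p(116)=1188908248, p(117)=1327710076, p(118)=1482074143, p(119)=1653668665, p(120)=1844349560, p(121)=2056148051, p(122)=2291320912, p(123)=2552338241, p(124)=2841940500, p(125)=3163127352, p(126)=3519222692, p(127)=3913864295, p(128)=4351078600, p(129)=4835271870, p(130)=5371315400, p(131)=5964539504, p(132)=6620830889, p(133)=7346629512, p(134)=8149040695, p(135)=9035836076, p(136)=10015581680, p(137)=11097645016, p(138)=12292341831, p(139)=13610949895, p(140)=15065878135, p(141)=16670689208, p(142)=18440293320, p(143)=20390982757, p(144)=22540654445, p(145)=24908858009.
Final step: p(146) = p(145) + p(144) - p(141) - p(139) + p(134) + p(131) - p(124) - p(120) + p(111) + p(106) - p(95) - p(89) + p(76) + p(69) - p(54) - p(46) + p(29) + p(20) - p(1)
= 24908858009 + 22540654445 - 16670689208 - 13610949895 + 8149040695 + 5964539504 - 2841940500 - 1844349560 + 679903203 + 384276336 - 104651419 - 49995925 + 9289091 + 3554345 - 386155 - 105558 + 4565 + 627 - 1
= 27517052599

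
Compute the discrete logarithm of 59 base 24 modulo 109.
53

Baby-step giant-step with step n = ⌈√109⌉ = 11.
Baby steps 24^j mod 109 (j:value) for j=0..10: 0:1, 1:24, 2:31, 3:90, 4:89, 5:65, 6:34, 7:53, 8:73, 9:8, 10:83.
Giant-step multiplier: 24^(-11) ≡ 24^(108-11) = 24^97 ≡ 40 (mod 109).
Giant steps γ_i = 59·40^i mod 109: γ_0=59, γ_1=71, γ_2=6, γ_3=22, γ_4=8 (in table at j=9).
x = i·n + j = 4·11 + 9 = 53.
Check: 24^53 ≡ 59 (mod 109).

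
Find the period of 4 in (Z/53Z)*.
26

53 is prime, so ord(4) divides φ(53) = 52.
Divisors of 52: 1, 2, 4, 13, 26, 52.
Repeated squaring: 4^1 ≡ 4, 4^2 ≡ 16, 4^4 ≡ 44, 4^8 ≡ 28, 4^16 ≡ 42, 4^32 ≡ 15 (mod 53).
Test 4^d mod 53 for each divisor d in increasing order:
4^1 ≡ 4
4^2 ≡ 16
4^4 ≡ 44
4^13 = 4^8·4^4·4^1 ≡ 52
4^26 = 4^16·4^8·4^2 ≡ 1  ← first divisor giving 1
The order is 26.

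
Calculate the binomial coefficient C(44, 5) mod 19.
6

Using Lucas' theorem:
Write n=44 and k=5 in base 19:
n in base 19: [2, 6]
k in base 19: [0, 5]
C(44,5) mod 19 = ∏ C(n_i, k_i) mod 19
Digit binomials (mod 19): C(2,0) = 1; C(6,5) = 6
Product: 1 × 6 = 6 ≡ 6 (mod 19)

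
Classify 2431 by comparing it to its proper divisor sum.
deficient

Proper divisors of 2431: sum = 1 + 11 + 13 + 17 + 143 + 187 + 221 = 593
Since 593 < 2431, 2431 is deficient.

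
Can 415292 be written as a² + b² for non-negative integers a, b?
Not possible

Factorization: 415292 = 2^2 × 47^3
By Fermat: n is sum of two squares iff every prime p ≡ 3 (mod 4) appears to even power.
Prime(s) ≡ 3 (mod 4) with odd exponent: [(47, 3)]
Therefore 415292 cannot be expressed as a² + b².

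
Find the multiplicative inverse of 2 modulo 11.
6

gcd(2, 11) = 1, so the inverse exists.
Extended Euclidean algorithm on (11, 2):
11 = 5 × 2 + 1  ⟹  1 = (1)·11 + (-5)·2
So (-5)·2 ≡ 1 (mod 11), i.e. 2^(-1) ≡ -5 ≡ 6 (mod 11).
Check: 2 × 6 = 12 ≡ 1 (mod 11)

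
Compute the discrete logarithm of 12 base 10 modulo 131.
32

Baby-step giant-step with step n = ⌈√131⌉ = 12.
Baby steps 10^j mod 131 (j:value) for j=0..11: 0:1, 1:10, 2:100, 3:83, 4:44, 5:47, 6:77, 7:115, 8:102, 9:103, 10:113, 11:82.
Giant-step multiplier: 10^(-12) ≡ 10^(130-12) = 10^118 ≡ 27 (mod 131).
Giant steps γ_i = 12·27^i mod 131: γ_0=12, γ_1=62, γ_2=102 (in table at j=8).
x = i·n + j = 2·12 + 8 = 32.
Check: 10^32 ≡ 12 (mod 131).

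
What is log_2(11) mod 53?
6

Baby-step giant-step with step n = ⌈√53⌉ = 8.
Baby steps 2^j mod 53 (j:value) for j=0..7: 0:1, 1:2, 2:4, 3:8, 4:16, 5:32, 6:11, 7:22.
h = 11 is already in the table at j=6, so x = 6.
Check: 2^6 ≡ 11 (mod 53).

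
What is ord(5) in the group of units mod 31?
3

31 is prime, so ord(5) divides φ(31) = 30.
Divisors of 30: 1, 2, 3, 5, 6, 10, 15, 30.
Repeated squaring: 5^1 ≡ 5, 5^2 ≡ 25, 5^4 ≡ 5, 5^8 ≡ 25, 5^16 ≡ 5 (mod 31).
Test 5^d mod 31 for each divisor d in increasing order:
5^1 ≡ 5
5^2 ≡ 25
5^3 = 5^2·5^1 ≡ 1  ← first divisor giving 1
The order is 3.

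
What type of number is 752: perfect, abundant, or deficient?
deficient

Proper divisors of 752: sum = 1 + 2 + 4 + 8 + 16 + 47 + 94 + 188 + 376 = 736
Since 736 < 752, 752 is deficient.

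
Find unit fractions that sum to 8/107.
1/14 + 1/300 + 1/224700

Greedy algorithm:
8/107: ceiling(107/8) = 14, use 1/14
5/1498: ceiling(1498/5) = 300, use 1/300
1/224700: ceiling(224700/1) = 224700, use 1/224700
Result: 8/107 = 1/14 + 1/300 + 1/224700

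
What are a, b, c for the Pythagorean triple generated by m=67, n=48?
(2185, 6432, 6793)

Euclid's formula: a = m² - n², b = 2mn, c = m² + n²
m = 67, n = 48
a = 67² - 48² = 4489 - 2304 = 2185
b = 2 × 67 × 48 = 6432
c = 67² + 48² = 4489 + 2304 = 6793
Verification: 2185² + 6432² = 4774225 + 41370624 = 46144849 = 6793² ✓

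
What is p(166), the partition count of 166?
189334822579

p(n) counts ways to write n as a sum of positive integers (order ignored).
Euler's pentagonal recurrence: p(k) = p(k-1) + p(k-2) - p(k-5) - p(k-7) + p(k-12) + p(k-15) - ... (offsets j(3j∓1)/2, signs ++--, p(0)=1, p(<0)=0).
DP table for k = 0..165: p(0)=1, p(1)=1, p(2)=2, p(3)=3, p(4)=5, p(5)=7, p(6)=11, p(7)=15, p(8)=22, p(9)=30, p(10)=42, p(11)=56, p(12)=77, p(13)=101, p(14)=135, p(15)=176, p(16)=231, p(17)=297, p(18)=385, p(19)=490, p(20)=627, p(21)=792, p(22)=1002, p(23)=1255, p(24)=1575, p(25)=1958, p(26)=2436, p(27)=3010, p(28)=3718, p(29)=4565, p(30)=5604, p(31)=6842, p(32)=8349, p(33)=10143, p(34)=12310, p(35)=14883, p(36)=17977, p(37)=21637, p(38)=26015, p(39)=31185, p(40)=37338, p(41)=44583, p(42)=53174, p(43)=63261, p(44)=75175, p(45)=89134, p(46)=105558, p(47)=124754, p(48)=147273, p(49)=173525, p(50)=204226, p(51)=239943, p(52)=281589, p(53)=329931, p(54)=386155, p(55)=451276, p(56)=526823, p(57)=614154, p(58)=715220, p(59)=831820, p(60)=966467, p(61)=1121505, p(62)=1300156, p(63)=1505499, p(64)=1741630, p(65)=2012558, p(66)=2323520, p(67)=2679689, p(68)=3087735, p(69)=3554345, p(70)=4087968, p(71)=4697205, p(72)=5392783, p(73)=6185689, p(74)=7089500, p(75)=8118264, p(76)=9289091, p(77)=10619863, p(78)=12132164, p(79)=13848650, p(80)=15796476, p(81)=18004327, p(82)=20506255, p(83)=23338469, p(84)=26543660, p(85)=30167357, p(86)=34262962, p(87)=38887673, p(88)=44108109, p(89)=49995925, p(90)=56634173, p(91)=64112359, p(92)=72533807, p(93)=82010177, p(94)=92669720, p(95)=104651419, p(96)=118114304, p(97)=133230930, p(98)=150198136, p(99)=169229875, p(100)=190569292, p(101)=214481126, p(102)=241265379, p(103)=271248950, p(104)=304801365, p(105)=342325709, p(106)=384276336, p(107)=431149389, p(108)=483502844, p(109)=541946240, p(110)=607163746, p(111)=679903203, p(112)=761002156, p(113)=851376628, p(114)=952050665, p(115)=1064144451, p(116)=1188908248, p(117)=1327710076, p(118)=1482074143, p(119)=1653668665, p(120)=1844349560, p(121)=2056148051, p(122)=2291320912, p(123)=2552338241, p(124)=2841940500, p(125)=3163127352, p(126)=3519222692, p(127)=3913864295, p(128)=4351078600, p(129)=4835271870, p(130)=5371315400, p(131)=5964539504, p(132)=6620830889, p(133)=7346629512, p(134)=8149040695, p(135)=9035836076, p(136)=10015581680, p(137)=11097645016, p(138)=12292341831, p(139)=13610949895, p(140)=15065878135, p(141)=16670689208, p(142)=18440293320, p(143)=20390982757, p(144)=22540654445, p(145)=24908858009, p(146)=27517052599, p(147)=30388671978, p(148)=33549419497, p(149)=37027355200, p(150)=40853235313, p(151)=45060624582, p(152)=49686288421, p(153)=54770336324, p(154)=60356673280, p(155)=66493182097, p(156)=73232243759, p(157)=80630964769, p(158)=88751778802, p(159)=97662728555, p(160)=107438159466, p(161)=118159068427, p(162)=129913904637, p(163)=142798995930, p(164)=156919475295, p(165)=172389800255.
Final step: p(166) = p(165) + p(164) - p(161) - p(159) + p(154) + p(151) - p(144) - p(140) + p(131) + p(126) - p(115) - p(109) + p(96) + p(89) - p(74) - p(66) + p(49) + p(40) - p(21) - p(11)
= 172389800255 + 156919475295 - 118159068427 - 97662728555 + 60356673280 + 45060624582 - 22540654445 - 15065878135 + 5964539504 + 3519222692 - 1064144451 - 541946240 + 118114304 + 49995925 - 7089500 - 2323520 + 173525 + 37338 - 792 - 56
= 189334822579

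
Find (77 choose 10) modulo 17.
0

Using Lucas' theorem:
Write n=77 and k=10 in base 17:
n in base 17: [4, 9]
k in base 17: [0, 10]
C(77,10) mod 17 = ∏ C(n_i, k_i) mod 17
Digit binomials (mod 17): C(4,0) = 1; C(9,10) = 0 (k_i > n_i)
Product: 1 × 0 = 0 ≡ 0 (mod 17)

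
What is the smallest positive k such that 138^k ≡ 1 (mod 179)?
89

179 is prime, so ord(138) divides φ(179) = 178.
Divisors of 178: 1, 2, 89, 178.
Repeated squaring: 138^1 ≡ 138, 138^2 ≡ 70, 138^4 ≡ 67, 138^8 ≡ 14, 138^16 ≡ 17, 138^32 ≡ 110, 138^64 ≡ 107, 138^128 ≡ 172 (mod 179).
Test 138^d mod 179 for each divisor d in increasing order:
138^1 ≡ 138
138^2 ≡ 70
138^89 = 138^64·138^16·138^8·138^1 ≡ 1  ← first divisor giving 1
The order is 89.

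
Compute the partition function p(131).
5964539504

p(n) counts ways to write n as a sum of positive integers (order ignored).
Euler's pentagonal recurrence: p(k) = p(k-1) + p(k-2) - p(k-5) - p(k-7) + p(k-12) + p(k-15) - ... (offsets j(3j∓1)/2, signs ++--, p(0)=1, p(<0)=0).
DP table for k = 0..130: p(0)=1, p(1)=1, p(2)=2, p(3)=3, p(4)=5, p(5)=7, p(6)=11, p(7)=15, p(8)=22, p(9)=30, p(10)=42, p(11)=56, p(12)=77, p(13)=101, p(14)=135, p(15)=176, p(16)=231, p(17)=297, p(18)=385, p(19)=490, p(20)=627, p(21)=792, p(22)=1002, p(23)=1255, p(24)=1575, p(25)=1958, p(26)=2436, p(27)=3010, p(28)=3718, p(29)=4565, p(30)=5604, p(31)=6842, p(32)=8349, p(33)=10143, p(34)=12310, p(35)=14883, p(36)=17977, p(37)=21637, p(38)=26015, p(39)=31185, p(40)=37338, p(41)=44583, p(42)=53174, p(43)=63261, p(44)=75175, p(45)=89134, p(46)=105558, p(47)=124754, p(48)=147273, p(49)=173525, p(50)=204226, p(51)=239943, p(52)=281589, p(53)=329931, p(54)=386155, p(55)=451276, p(56)=526823, p(57)=614154, p(58)=715220, p(59)=831820, p(60)=966467, p(61)=1121505, p(62)=1300156, p(63)=1505499, p(64)=1741630, p(65)=2012558, p(66)=2323520, p(67)=2679689, p(68)=3087735, p(69)=3554345, p(70)=4087968, p(71)=4697205, p(72)=5392783, p(73)=6185689, p(74)=7089500, p(75)=8118264, p(76)=9289091, p(77)=10619863, p(78)=12132164, p(79)=13848650, p(80)=15796476, p(81)=18004327, p(82)=20506255, p(83)=23338469, p(84)=26543660, p(85)=30167357, p(86)=34262962, p(87)=38887673, p(88)=44108109, p(89)=49995925, p(90)=56634173, p(91)=64112359, p(92)=72533807, p(93)=82010177, p(94)=92669720, p(95)=104651419, p(96)=118114304, p(97)=133230930, p(98)=150198136, p(99)=169229875, p(100)=190569292, p(101)=214481126, p(102)=241265379, p(103)=271248950, p(104)=304801365, p(105)=342325709, p(106)=384276336, p(107)=431149389, p(108)=483502844, p(109)=541946240, p(110)=607163746, p(111)=679903203, p(112)=761002156, p(113)=851376628, p(114)=952050665, p(115)=1064144451, p(116)=1188908248, p(117)=1327710076, p(118)=1482074143, p(119)=1653668665, p(120)=1844349560, p(121)=2056148051, p(122)=2291320912, p(123)=2552338241, p(124)=2841940500, p(125)=3163127352, p(126)=3519222692, p(127)=3913864295, p(128)=4351078600, p(129)=4835271870, p(130)=5371315400.
Final step: p(131) = p(130) + p(129) - p(126) - p(124) + p(119) + p(116) - p(109) - p(105) + p(96) + p(91) - p(80) - p(74) + p(61) + p(54) - p(39) - p(31) + p(14) + p(5)
= 5371315400 + 4835271870 - 3519222692 - 2841940500 + 1653668665 + 1188908248 - 541946240 - 342325709 + 118114304 + 64112359 - 15796476 - 7089500 + 1121505 + 386155 - 31185 - 6842 + 135 + 7
= 5964539504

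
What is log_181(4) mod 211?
142

Baby-step giant-step with step n = ⌈√211⌉ = 15.
Baby steps 181^j mod 211 (j:value) for j=0..14: 0:1, 1:181, 2:56, 3:8, 4:182, 5:26, 6:64, 7:190, 8:208, 9:90, 10:43, 11:187, 12:87, 13:133, 14:19.
Giant-step multiplier: 181^(-15) ≡ 181^(210-15) = 181^195 ≡ 67 (mod 211).
Giant steps γ_i = 4·67^i mod 211: γ_0=4, γ_1=57, γ_2=21, γ_3=141, γ_4=163, γ_5=160, γ_6=170, γ_7=207, γ_8=154, γ_9=190 (in table at j=7).
x = i·n + j = 9·15 + 7 = 142.
Check: 181^142 ≡ 4 (mod 211).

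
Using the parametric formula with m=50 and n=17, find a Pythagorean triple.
(2211, 1700, 2789)

Euclid's formula: a = m² - n², b = 2mn, c = m² + n²
m = 50, n = 17
a = 50² - 17² = 2500 - 289 = 2211
b = 2 × 50 × 17 = 1700
c = 50² + 17² = 2500 + 289 = 2789
Verification: 2211² + 1700² = 4888521 + 2890000 = 7778521 = 2789² ✓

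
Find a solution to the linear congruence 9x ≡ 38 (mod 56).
x ≡ 54 (mod 56)

gcd(9, 56) = 1, which divides 38, so solutions exist.
Find 9^(-1) mod 56 by the extended Euclidean algorithm:
56 = 6 × 9 + 2  ⟹  2 = (1)·56 + (-6)·9
9 = 4 × 2 + 1  ⟹  1 = (-4)·56 + (25)·9
So (25)·9 ≡ 1 (mod 56), i.e. 9^(-1) ≡ 25 (mod 56).
x ≡ 25 × 38 = 950 ≡ 54 (mod 56).
Check: 9 × 54 = 486 ≡ 38 (mod 56).
Unique solution: x ≡ 54 (mod 56)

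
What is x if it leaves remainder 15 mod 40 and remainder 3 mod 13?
55

Using Chinese Remainder Theorem:
M = 40 × 13 = 520
M1 = 13, M2 = 40
y1 = 13^(-1) mod 40 = 37
y2 = 40^(-1) mod 13 = 1
x = (15×13×37 + 3×40×1) mod 520 = 55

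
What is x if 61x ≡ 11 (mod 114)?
x ≡ 17 (mod 114)

gcd(61, 114) = 1, which divides 11, so solutions exist.
Find 61^(-1) mod 114 by the extended Euclidean algorithm:
114 = 1 × 61 + 53  ⟹  53 = (1)·114 + (-1)·61
61 = 1 × 53 + 8  ⟹  8 = (-1)·114 + (2)·61
53 = 6 × 8 + 5  ⟹  5 = (7)·114 + (-13)·61
8 = 1 × 5 + 3  ⟹  3 = (-8)·114 + (15)·61
5 = 1 × 3 + 2  ⟹  2 = (15)·114 + (-28)·61
3 = 1 × 2 + 1  ⟹  1 = (-23)·114 + (43)·61
So (43)·61 ≡ 1 (mod 114), i.e. 61^(-1) ≡ 43 (mod 114).
x ≡ 43 × 11 = 473 ≡ 17 (mod 114).
Check: 61 × 17 = 1037 ≡ 11 (mod 114).
Unique solution: x ≡ 17 (mod 114)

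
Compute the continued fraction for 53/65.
[0; 1, 4, 2, 2, 2]

Euclidean algorithm steps:
53 = 0 × 65 + 53
65 = 1 × 53 + 12
53 = 4 × 12 + 5
12 = 2 × 5 + 2
5 = 2 × 2 + 1
2 = 2 × 1 + 0
Continued fraction: [0; 1, 4, 2, 2, 2]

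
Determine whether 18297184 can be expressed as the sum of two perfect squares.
Not possible

Factorization: 18297184 = 2^5 × 83^3
By Fermat: n is sum of two squares iff every prime p ≡ 3 (mod 4) appears to even power.
Prime(s) ≡ 3 (mod 4) with odd exponent: [(83, 3)]
Therefore 18297184 cannot be expressed as a² + b².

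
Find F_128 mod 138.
117

Matrix identity: Q^n = [[F_(n+1), F_n], [F_n, F_(n-1)]] with Q = [[1,1],[1,0]].
n = 128 = 10000000₂. Square-and-multiply, entries mod 138:
Q^1 = [[1,1],[1,0]]
Q^2 = (Q^1)² = [[2,1],[1,1]]
Q^4 = (Q^2)² = [[5,3],[3,2]]
Q^8 = (Q^4)² = [[34,21],[21,13]]
Q^16 = (Q^8)² = [[79,21],[21,58]]
Q^32 = (Q^16)² = [[58,117],[117,79]]
Q^64 = (Q^32)² = [[79,21],[21,58]]
Q^128 = (Q^64)² = [[58,117],[117,79]]
F_128 mod 138 = Q^128[0][1] = 117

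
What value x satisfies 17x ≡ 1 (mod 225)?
53

gcd(17, 225) = 1, so the inverse exists.
Extended Euclidean algorithm on (225, 17):
225 = 13 × 17 + 4  ⟹  4 = (1)·225 + (-13)·17
17 = 4 × 4 + 1  ⟹  1 = (-4)·225 + (53)·17
So (53)·17 ≡ 1 (mod 225), i.e. 17^(-1) ≡ 53 (mod 225).
Check: 17 × 53 = 901 ≡ 1 (mod 225)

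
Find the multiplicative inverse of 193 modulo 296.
273

gcd(193, 296) = 1, so the inverse exists.
Extended Euclidean algorithm on (296, 193):
296 = 1 × 193 + 103  ⟹  103 = (1)·296 + (-1)·193
193 = 1 × 103 + 90  ⟹  90 = (-1)·296 + (2)·193
103 = 1 × 90 + 13  ⟹  13 = (2)·296 + (-3)·193
90 = 6 × 13 + 12  ⟹  12 = (-13)·296 + (20)·193
13 = 1 × 12 + 1  ⟹  1 = (15)·296 + (-23)·193
So (-23)·193 ≡ 1 (mod 296), i.e. 193^(-1) ≡ -23 ≡ 273 (mod 296).
Check: 193 × 273 = 52689 ≡ 1 (mod 296)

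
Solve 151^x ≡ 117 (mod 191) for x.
52

Baby-step giant-step with step n = ⌈√191⌉ = 14.
Baby steps 151^j mod 191 (j:value) for j=0..13: 0:1, 1:151, 2:72, 3:176, 4:27, 5:66, 6:34, 7:168, 8:156, 9:63, 10:154, 11:143, 12:10, 13:173.
Giant-step multiplier: 151^(-14) ≡ 151^(190-14) = 151^176 ≡ 13 (mod 191).
Giant steps γ_i = 117·13^i mod 191: γ_0=117, γ_1=184, γ_2=100, γ_3=154 (in table at j=10).
x = i·n + j = 3·14 + 10 = 52.
Check: 151^52 ≡ 117 (mod 191).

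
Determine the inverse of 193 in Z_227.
20

gcd(193, 227) = 1, so the inverse exists.
Extended Euclidean algorithm on (227, 193):
227 = 1 × 193 + 34  ⟹  34 = (1)·227 + (-1)·193
193 = 5 × 34 + 23  ⟹  23 = (-5)·227 + (6)·193
34 = 1 × 23 + 11  ⟹  11 = (6)·227 + (-7)·193
23 = 2 × 11 + 1  ⟹  1 = (-17)·227 + (20)·193
So (20)·193 ≡ 1 (mod 227), i.e. 193^(-1) ≡ 20 (mod 227).
Check: 193 × 20 = 3860 ≡ 1 (mod 227)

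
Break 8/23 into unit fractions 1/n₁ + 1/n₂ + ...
1/3 + 1/69

Greedy algorithm:
8/23: ceiling(23/8) = 3, use 1/3
1/69: ceiling(69/1) = 69, use 1/69
Result: 8/23 = 1/3 + 1/69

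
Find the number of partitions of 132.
6620830889

p(n) counts ways to write n as a sum of positive integers (order ignored).
Euler's pentagonal recurrence: p(k) = p(k-1) + p(k-2) - p(k-5) - p(k-7) + p(k-12) + p(k-15) - ... (offsets j(3j∓1)/2, signs ++--, p(0)=1, p(<0)=0).
DP table for k = 0..131: p(0)=1, p(1)=1, p(2)=2, p(3)=3, p(4)=5, p(5)=7, p(6)=11, p(7)=15, p(8)=22, p(9)=30, p(10)=42, p(11)=56, p(12)=77, p(13)=101, p(14)=135, p(15)=176, p(16)=231, p(17)=297, p(18)=385, p(19)=490, p(20)=627, p(21)=792, p(22)=1002, p(23)=1255, p(24)=1575, p(25)=1958, p(26)=2436, p(27)=3010, p(28)=3718, p(29)=4565, p(30)=5604, p(31)=6842, p(32)=8349, p(33)=10143, p(34)=12310, p(35)=14883, p(36)=17977, p(37)=21637, p(38)=26015, p(39)=31185, p(40)=37338, p(41)=44583, p(42)=53174, p(43)=63261, p(44)=75175, p(45)=89134, p(46)=105558, p(47)=124754, p(48)=147273, p(49)=173525, p(50)=204226, p(51)=239943, p(52)=281589, p(53)=329931, p(54)=386155, p(55)=451276, p(56)=526823, p(57)=614154, p(58)=715220, p(59)=831820, p(60)=966467, p(61)=1121505, p(62)=1300156, p(63)=1505499, p(64)=1741630, p(65)=2012558, p(66)=2323520, p(67)=2679689, p(68)=3087735, p(69)=3554345, p(70)=4087968, p(71)=4697205, p(72)=5392783, p(73)=6185689, p(74)=7089500, p(75)=8118264, p(76)=9289091, p(77)=10619863, p(78)=12132164, p(79)=13848650, p(80)=15796476, p(81)=18004327, p(82)=20506255, p(83)=23338469, p(84)=26543660, p(85)=30167357, p(86)=34262962, p(87)=38887673, p(88)=44108109, p(89)=49995925, p(90)=56634173, p(91)=64112359, p(92)=72533807, p(93)=82010177, p(94)=92669720, p(95)=104651419, p(96)=118114304, p(97)=133230930, p(98)=150198136, p(99)=169229875, p(100)=190569292, p(101)=214481126, p(102)=241265379, p(103)=271248950, p(104)=304801365, p(105)=342325709, p(106)=384276336, p(107)=431149389, p(108)=483502844, p(109)=541946240, p(110)=607163746, p(111)=679903203, p(112)=761002156, p(113)=851376628, p(114)=952050665, p(115)=1064144451, p(116)=1188908248, p(117)=1327710076, p(118)=1482074143, p(119)=1653668665, p(120)=1844349560, p(121)=2056148051, p(122)=2291320912, p(123)=2552338241, p(124)=2841940500, p(125)=3163127352, p(126)=3519222692, p(127)=3913864295, p(128)=4351078600, p(129)=4835271870, p(130)=5371315400, p(131)=5964539504.
Final step: p(132) = p(131) + p(130) - p(127) - p(125) + p(120) + p(117) - p(110) - p(106) + p(97) + p(92) - p(81) - p(75) + p(62) + p(55) - p(40) - p(32) + p(15) + p(6)
= 5964539504 + 5371315400 - 3913864295 - 3163127352 + 1844349560 + 1327710076 - 607163746 - 384276336 + 133230930 + 72533807 - 18004327 - 8118264 + 1300156 + 451276 - 37338 - 8349 + 176 + 11
= 6620830889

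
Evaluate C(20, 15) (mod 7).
6

Using Lucas' theorem:
Write n=20 and k=15 in base 7:
n in base 7: [2, 6]
k in base 7: [2, 1]
C(20,15) mod 7 = ∏ C(n_i, k_i) mod 7
Digit binomials (mod 7): C(2,2) = 1; C(6,1) = 6
Product: 1 × 6 = 6 ≡ 6 (mod 7)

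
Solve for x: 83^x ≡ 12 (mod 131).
54

Baby-step giant-step with step n = ⌈√131⌉ = 12.
Baby steps 83^j mod 131 (j:value) for j=0..11: 0:1, 1:83, 2:77, 3:103, 4:34, 5:71, 6:129, 7:96, 8:108, 9:56, 10:63, 11:120.
Giant-step multiplier: 83^(-12) ≡ 83^(130-12) = 83^118 ≡ 33 (mod 131).
Giant steps γ_i = 12·33^i mod 131: γ_0=12, γ_1=3, γ_2=99, γ_3=123, γ_4=129 (in table at j=6).
x = i·n + j = 4·12 + 6 = 54.
Check: 83^54 ≡ 12 (mod 131).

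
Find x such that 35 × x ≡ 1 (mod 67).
23

gcd(35, 67) = 1, so the inverse exists.
Extended Euclidean algorithm on (67, 35):
67 = 1 × 35 + 32  ⟹  32 = (1)·67 + (-1)·35
35 = 1 × 32 + 3  ⟹  3 = (-1)·67 + (2)·35
32 = 10 × 3 + 2  ⟹  2 = (11)·67 + (-21)·35
3 = 1 × 2 + 1  ⟹  1 = (-12)·67 + (23)·35
So (23)·35 ≡ 1 (mod 67), i.e. 35^(-1) ≡ 23 (mod 67).
Check: 35 × 23 = 805 ≡ 1 (mod 67)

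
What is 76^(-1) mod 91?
6

gcd(76, 91) = 1, so the inverse exists.
Extended Euclidean algorithm on (91, 76):
91 = 1 × 76 + 15  ⟹  15 = (1)·91 + (-1)·76
76 = 5 × 15 + 1  ⟹  1 = (-5)·91 + (6)·76
So (6)·76 ≡ 1 (mod 91), i.e. 76^(-1) ≡ 6 (mod 91).
Check: 76 × 6 = 456 ≡ 1 (mod 91)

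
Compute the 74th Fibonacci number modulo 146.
73

Matrix identity: Q^n = [[F_(n+1), F_n], [F_n, F_(n-1)]] with Q = [[1,1],[1,0]].
n = 74 = 1001010₂. Square-and-multiply, entries mod 146:
Q^1 = [[1,1],[1,0]]
Q^2 = (Q^1)² = [[2,1],[1,1]]
Q^4 = (Q^2)² = [[5,3],[3,2]]
Q^9 = (Q^4)²·Q = [[55,34],[34,21]]
Q^18 = (Q^9)² = [[93,102],[102,137]]
Q^37 = (Q^18)²·Q = [[27,73],[73,100]]
Q^74 = (Q^37)² = [[72,73],[73,145]]
F_74 mod 146 = Q^74[0][1] = 73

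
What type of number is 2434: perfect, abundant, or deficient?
deficient

Proper divisors of 2434: sum = 1 + 2 + 1217 = 1220
Since 1220 < 2434, 2434 is deficient.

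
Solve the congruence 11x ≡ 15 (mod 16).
x ≡ 13 (mod 16)

gcd(11, 16) = 1, which divides 15, so solutions exist.
Find 11^(-1) mod 16 by the extended Euclidean algorithm:
16 = 1 × 11 + 5  ⟹  5 = (1)·16 + (-1)·11
11 = 2 × 5 + 1  ⟹  1 = (-2)·16 + (3)·11
So (3)·11 ≡ 1 (mod 16), i.e. 11^(-1) ≡ 3 (mod 16).
x ≡ 3 × 15 = 45 ≡ 13 (mod 16).
Check: 11 × 13 = 143 ≡ 15 (mod 16).
Unique solution: x ≡ 13 (mod 16)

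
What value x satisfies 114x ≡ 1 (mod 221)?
95

gcd(114, 221) = 1, so the inverse exists.
Extended Euclidean algorithm on (221, 114):
221 = 1 × 114 + 107  ⟹  107 = (1)·221 + (-1)·114
114 = 1 × 107 + 7  ⟹  7 = (-1)·221 + (2)·114
107 = 15 × 7 + 2  ⟹  2 = (16)·221 + (-31)·114
7 = 3 × 2 + 1  ⟹  1 = (-49)·221 + (95)·114
So (95)·114 ≡ 1 (mod 221), i.e. 114^(-1) ≡ 95 (mod 221).
Check: 114 × 95 = 10830 ≡ 1 (mod 221)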